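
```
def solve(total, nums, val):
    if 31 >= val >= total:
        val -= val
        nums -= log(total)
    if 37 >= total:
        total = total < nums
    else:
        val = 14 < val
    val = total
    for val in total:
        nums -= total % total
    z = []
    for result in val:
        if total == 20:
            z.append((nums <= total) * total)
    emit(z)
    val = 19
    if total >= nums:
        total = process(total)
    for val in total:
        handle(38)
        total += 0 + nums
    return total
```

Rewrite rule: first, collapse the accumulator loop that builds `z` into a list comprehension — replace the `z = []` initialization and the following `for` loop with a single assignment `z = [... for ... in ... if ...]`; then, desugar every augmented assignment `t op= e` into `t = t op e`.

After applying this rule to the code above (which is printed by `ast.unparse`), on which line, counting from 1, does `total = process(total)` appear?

Transformed code:
def solve(total, nums, val):
    if 31 >= val >= total:
        val = val - val
        nums = nums - log(total)
    if 37 >= total:
        total = total < nums
    else:
        val = 14 < val
    val = total
    for val in total:
        nums = nums - total % total
    z = [(nums <= total) * total for result in val if total == 20]
    emit(z)
    val = 19
    if total >= nums:
        total = process(total)
    for val in total:
        handle(38)
        total = total + (0 + nums)
    return total

16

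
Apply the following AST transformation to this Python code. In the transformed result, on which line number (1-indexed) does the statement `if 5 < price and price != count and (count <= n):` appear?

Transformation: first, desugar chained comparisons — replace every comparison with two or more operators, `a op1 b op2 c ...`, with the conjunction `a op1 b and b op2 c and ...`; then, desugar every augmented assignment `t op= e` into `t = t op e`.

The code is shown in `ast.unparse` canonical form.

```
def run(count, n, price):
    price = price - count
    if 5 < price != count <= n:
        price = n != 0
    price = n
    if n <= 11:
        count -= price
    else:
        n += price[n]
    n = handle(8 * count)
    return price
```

3

Transformed code:
def run(count, n, price):
    price = price - count
    if 5 < price and price != count and (count <= n):
        price = n != 0
    price = n
    if n <= 11:
        count = count - price
    else:
        n = n + price[n]
    n = handle(8 * count)
    return price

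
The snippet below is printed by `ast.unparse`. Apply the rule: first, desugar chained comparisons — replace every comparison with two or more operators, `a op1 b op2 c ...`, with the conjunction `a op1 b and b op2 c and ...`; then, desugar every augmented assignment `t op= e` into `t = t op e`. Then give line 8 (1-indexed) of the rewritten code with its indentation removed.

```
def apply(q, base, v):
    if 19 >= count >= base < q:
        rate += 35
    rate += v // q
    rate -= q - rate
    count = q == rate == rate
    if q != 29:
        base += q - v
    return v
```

base = base + (q - v)

Transformed code:
def apply(q, base, v):
    if 19 >= count and count >= base and (base < q):
        rate = rate + 35
    rate = rate + v // q
    rate = rate - (q - rate)
    count = q == rate and rate == rate
    if q != 29:
        base = base + (q - v)
    return v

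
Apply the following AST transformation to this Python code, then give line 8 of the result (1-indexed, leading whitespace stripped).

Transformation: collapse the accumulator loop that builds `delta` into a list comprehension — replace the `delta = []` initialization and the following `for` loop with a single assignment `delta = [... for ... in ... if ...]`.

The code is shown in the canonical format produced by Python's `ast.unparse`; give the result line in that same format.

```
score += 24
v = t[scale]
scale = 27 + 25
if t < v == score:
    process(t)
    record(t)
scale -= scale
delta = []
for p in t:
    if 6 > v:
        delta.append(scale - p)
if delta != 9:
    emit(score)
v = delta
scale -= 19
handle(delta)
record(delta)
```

Transformed code:
score += 24
v = t[scale]
scale = 27 + 25
if t < v == score:
    process(t)
    record(t)
scale -= scale
delta = [scale - p for p in t if 6 > v]
if delta != 9:
    emit(score)
v = delta
scale -= 19
handle(delta)
record(delta)

delta = [scale - p for p in t if 6 > v]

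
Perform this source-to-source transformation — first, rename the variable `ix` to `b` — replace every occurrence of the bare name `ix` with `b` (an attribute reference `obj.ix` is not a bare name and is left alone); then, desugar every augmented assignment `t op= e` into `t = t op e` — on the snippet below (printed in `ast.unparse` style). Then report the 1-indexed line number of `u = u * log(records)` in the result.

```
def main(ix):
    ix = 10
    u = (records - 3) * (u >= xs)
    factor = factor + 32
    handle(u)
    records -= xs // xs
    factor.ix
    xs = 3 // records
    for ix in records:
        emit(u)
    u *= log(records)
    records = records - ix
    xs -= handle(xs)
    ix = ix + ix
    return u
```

11

Transformed code:
def main(b):
    b = 10
    u = (records - 3) * (u >= xs)
    factor = factor + 32
    handle(u)
    records = records - xs // xs
    factor.ix
    xs = 3 // records
    for b in records:
        emit(u)
    u = u * log(records)
    records = records - b
    xs = xs - handle(xs)
    b = b + b
    return u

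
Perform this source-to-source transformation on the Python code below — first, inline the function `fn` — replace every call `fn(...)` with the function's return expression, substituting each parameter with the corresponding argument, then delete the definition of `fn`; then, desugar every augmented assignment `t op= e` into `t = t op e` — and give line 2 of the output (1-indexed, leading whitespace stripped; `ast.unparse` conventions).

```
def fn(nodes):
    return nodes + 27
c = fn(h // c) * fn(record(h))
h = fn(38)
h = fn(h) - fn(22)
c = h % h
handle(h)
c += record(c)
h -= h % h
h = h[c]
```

h = 38 + 27

Transformed code:
c = (h // c + 27) * (record(h) + 27)
h = 38 + 27
h = h + 27 - (22 + 27)
c = h % h
handle(h)
c = c + record(c)
h = h - h % h
h = h[c]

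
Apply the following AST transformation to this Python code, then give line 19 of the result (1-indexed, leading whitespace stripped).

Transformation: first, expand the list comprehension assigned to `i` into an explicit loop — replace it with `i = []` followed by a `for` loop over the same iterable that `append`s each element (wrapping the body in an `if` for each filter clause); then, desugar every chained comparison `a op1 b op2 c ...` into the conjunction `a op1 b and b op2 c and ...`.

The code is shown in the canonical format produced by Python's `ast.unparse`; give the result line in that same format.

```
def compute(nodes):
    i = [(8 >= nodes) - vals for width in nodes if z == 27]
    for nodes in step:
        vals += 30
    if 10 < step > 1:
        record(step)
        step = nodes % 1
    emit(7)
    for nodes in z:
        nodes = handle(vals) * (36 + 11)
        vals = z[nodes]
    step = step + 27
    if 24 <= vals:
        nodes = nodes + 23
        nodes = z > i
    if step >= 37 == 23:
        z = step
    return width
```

if step >= 37 and 37 == 23:

Transformed code:
def compute(nodes):
    i = []
    for width in nodes:
        if z == 27:
            i.append((8 >= nodes) - vals)
    for nodes in step:
        vals += 30
    if 10 < step and step > 1:
        record(step)
        step = nodes % 1
    emit(7)
    for nodes in z:
        nodes = handle(vals) * (36 + 11)
        vals = z[nodes]
    step = step + 27
    if 24 <= vals:
        nodes = nodes + 23
        nodes = z > i
    if step >= 37 and 37 == 23:
        z = step
    return width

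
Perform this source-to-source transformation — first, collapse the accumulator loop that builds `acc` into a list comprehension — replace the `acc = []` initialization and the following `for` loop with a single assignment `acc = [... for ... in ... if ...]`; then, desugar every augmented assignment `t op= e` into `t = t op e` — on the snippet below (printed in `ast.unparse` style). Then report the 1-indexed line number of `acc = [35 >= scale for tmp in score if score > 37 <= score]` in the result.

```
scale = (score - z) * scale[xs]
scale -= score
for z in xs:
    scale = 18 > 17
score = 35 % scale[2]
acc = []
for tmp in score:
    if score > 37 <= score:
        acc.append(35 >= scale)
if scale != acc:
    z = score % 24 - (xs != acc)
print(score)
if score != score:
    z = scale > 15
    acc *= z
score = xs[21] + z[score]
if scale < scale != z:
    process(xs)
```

Transformed code:
scale = (score - z) * scale[xs]
scale = scale - score
for z in xs:
    scale = 18 > 17
score = 35 % scale[2]
acc = [35 >= scale for tmp in score if score > 37 <= score]
if scale != acc:
    z = score % 24 - (xs != acc)
print(score)
if score != score:
    z = scale > 15
    acc = acc * z
score = xs[21] + z[score]
if scale < scale != z:
    process(xs)

6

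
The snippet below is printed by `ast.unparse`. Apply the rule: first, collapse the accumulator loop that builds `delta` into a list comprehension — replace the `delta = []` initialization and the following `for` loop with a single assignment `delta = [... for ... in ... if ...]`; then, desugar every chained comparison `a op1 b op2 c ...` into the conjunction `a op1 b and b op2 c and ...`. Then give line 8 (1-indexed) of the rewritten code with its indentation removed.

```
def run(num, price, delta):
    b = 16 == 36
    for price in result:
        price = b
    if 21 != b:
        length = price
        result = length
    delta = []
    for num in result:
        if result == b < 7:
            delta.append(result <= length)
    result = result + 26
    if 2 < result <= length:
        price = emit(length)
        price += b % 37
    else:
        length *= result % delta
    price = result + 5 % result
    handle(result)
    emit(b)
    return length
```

delta = [result <= length for num in result if result == b and b < 7]

Transformed code:
def run(num, price, delta):
    b = 16 == 36
    for price in result:
        price = b
    if 21 != b:
        length = price
        result = length
    delta = [result <= length for num in result if result == b and b < 7]
    result = result + 26
    if 2 < result and result <= length:
        price = emit(length)
        price += b % 37
    else:
        length *= result % delta
    price = result + 5 % result
    handle(result)
    emit(b)
    return length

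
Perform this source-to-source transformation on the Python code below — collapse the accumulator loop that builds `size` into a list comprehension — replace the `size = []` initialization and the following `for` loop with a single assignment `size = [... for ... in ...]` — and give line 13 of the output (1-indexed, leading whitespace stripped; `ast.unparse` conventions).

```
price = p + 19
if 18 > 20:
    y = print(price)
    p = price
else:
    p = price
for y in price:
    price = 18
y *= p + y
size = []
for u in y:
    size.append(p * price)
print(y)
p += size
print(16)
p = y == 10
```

Transformed code:
price = p + 19
if 18 > 20:
    y = print(price)
    p = price
else:
    p = price
for y in price:
    price = 18
y *= p + y
size = [p * price for u in y]
print(y)
p += size
print(16)
p = y == 10

print(16)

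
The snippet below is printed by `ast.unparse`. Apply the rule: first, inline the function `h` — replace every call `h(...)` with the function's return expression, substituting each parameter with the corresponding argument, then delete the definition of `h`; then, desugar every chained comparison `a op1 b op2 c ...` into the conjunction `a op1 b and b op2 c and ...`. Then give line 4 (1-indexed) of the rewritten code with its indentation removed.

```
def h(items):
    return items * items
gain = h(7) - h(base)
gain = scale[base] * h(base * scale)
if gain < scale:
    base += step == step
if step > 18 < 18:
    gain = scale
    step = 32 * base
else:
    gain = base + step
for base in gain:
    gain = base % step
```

base += step == step

Transformed code:
gain = 7 * 7 - base * base
gain = scale[base] * (base * scale * (base * scale))
if gain < scale:
    base += step == step
if step > 18 and 18 < 18:
    gain = scale
    step = 32 * base
else:
    gain = base + step
for base in gain:
    gain = base % step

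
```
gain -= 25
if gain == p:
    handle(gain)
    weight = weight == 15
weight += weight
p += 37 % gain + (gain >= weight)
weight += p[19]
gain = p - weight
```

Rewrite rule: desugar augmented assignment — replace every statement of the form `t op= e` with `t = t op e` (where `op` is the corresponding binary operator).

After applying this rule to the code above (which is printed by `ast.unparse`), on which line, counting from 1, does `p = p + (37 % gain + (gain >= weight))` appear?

6

Transformed code:
gain = gain - 25
if gain == p:
    handle(gain)
    weight = weight == 15
weight = weight + weight
p = p + (37 % gain + (gain >= weight))
weight = weight + p[19]
gain = p - weight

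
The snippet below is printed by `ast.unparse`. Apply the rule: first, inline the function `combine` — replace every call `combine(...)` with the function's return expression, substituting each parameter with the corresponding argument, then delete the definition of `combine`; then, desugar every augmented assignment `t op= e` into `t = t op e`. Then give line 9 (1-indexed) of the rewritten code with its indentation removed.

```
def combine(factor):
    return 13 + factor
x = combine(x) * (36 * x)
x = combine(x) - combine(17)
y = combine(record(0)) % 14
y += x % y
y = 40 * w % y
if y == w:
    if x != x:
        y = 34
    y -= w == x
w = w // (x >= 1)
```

y = y - (w == x)

Transformed code:
x = (13 + x) * (36 * x)
x = 13 + x - (13 + 17)
y = (13 + record(0)) % 14
y = y + x % y
y = 40 * w % y
if y == w:
    if x != x:
        y = 34
    y = y - (w == x)
w = w // (x >= 1)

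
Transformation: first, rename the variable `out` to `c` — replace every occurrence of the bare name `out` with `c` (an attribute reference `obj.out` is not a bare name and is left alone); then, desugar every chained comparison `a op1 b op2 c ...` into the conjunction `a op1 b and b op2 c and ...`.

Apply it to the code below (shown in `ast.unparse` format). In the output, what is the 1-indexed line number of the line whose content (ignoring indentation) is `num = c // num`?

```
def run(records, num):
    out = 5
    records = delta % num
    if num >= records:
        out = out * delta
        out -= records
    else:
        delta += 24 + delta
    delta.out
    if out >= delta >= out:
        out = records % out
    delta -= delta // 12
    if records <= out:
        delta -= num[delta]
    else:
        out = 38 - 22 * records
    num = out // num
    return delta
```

Transformed code:
def run(records, num):
    c = 5
    records = delta % num
    if num >= records:
        c = c * delta
        c -= records
    else:
        delta += 24 + delta
    delta.out
    if c >= delta and delta >= c:
        c = records % c
    delta -= delta // 12
    if records <= c:
        delta -= num[delta]
    else:
        c = 38 - 22 * records
    num = c // num
    return delta

17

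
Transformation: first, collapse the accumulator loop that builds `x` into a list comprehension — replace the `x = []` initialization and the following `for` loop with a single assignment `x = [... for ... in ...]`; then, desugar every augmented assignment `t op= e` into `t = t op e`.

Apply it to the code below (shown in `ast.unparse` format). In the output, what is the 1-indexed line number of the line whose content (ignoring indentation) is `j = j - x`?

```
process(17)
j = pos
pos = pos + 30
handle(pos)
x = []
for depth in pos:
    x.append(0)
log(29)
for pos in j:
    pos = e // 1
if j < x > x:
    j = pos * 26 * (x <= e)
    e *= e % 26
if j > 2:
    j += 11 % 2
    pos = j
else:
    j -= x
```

Transformed code:
process(17)
j = pos
pos = pos + 30
handle(pos)
x = [0 for depth in pos]
log(29)
for pos in j:
    pos = e // 1
if j < x > x:
    j = pos * 26 * (x <= e)
    e = e * (e % 26)
if j > 2:
    j = j + 11 % 2
    pos = j
else:
    j = j - x

16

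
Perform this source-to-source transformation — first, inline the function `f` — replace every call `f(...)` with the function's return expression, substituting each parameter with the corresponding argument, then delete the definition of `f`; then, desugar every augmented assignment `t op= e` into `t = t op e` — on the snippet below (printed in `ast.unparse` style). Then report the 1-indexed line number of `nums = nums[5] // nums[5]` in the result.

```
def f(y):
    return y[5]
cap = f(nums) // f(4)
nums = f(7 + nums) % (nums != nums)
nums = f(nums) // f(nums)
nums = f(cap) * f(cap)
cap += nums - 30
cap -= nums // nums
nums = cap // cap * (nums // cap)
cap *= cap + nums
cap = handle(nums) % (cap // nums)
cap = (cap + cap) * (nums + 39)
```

Transformed code:
cap = nums[5] // 4[5]
nums = (7 + nums)[5] % (nums != nums)
nums = nums[5] // nums[5]
nums = cap[5] * cap[5]
cap = cap + (nums - 30)
cap = cap - nums // nums
nums = cap // cap * (nums // cap)
cap = cap * (cap + nums)
cap = handle(nums) % (cap // nums)
cap = (cap + cap) * (nums + 39)

3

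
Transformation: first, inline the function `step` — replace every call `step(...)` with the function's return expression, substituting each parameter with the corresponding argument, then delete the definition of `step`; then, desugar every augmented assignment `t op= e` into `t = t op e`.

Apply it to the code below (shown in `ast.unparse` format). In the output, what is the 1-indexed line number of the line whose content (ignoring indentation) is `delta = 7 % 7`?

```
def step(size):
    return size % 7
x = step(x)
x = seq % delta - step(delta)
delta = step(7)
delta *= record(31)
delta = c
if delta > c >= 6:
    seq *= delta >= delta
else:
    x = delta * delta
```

Transformed code:
x = x % 7
x = seq % delta - delta % 7
delta = 7 % 7
delta = delta * record(31)
delta = c
if delta > c >= 6:
    seq = seq * (delta >= delta)
else:
    x = delta * delta

3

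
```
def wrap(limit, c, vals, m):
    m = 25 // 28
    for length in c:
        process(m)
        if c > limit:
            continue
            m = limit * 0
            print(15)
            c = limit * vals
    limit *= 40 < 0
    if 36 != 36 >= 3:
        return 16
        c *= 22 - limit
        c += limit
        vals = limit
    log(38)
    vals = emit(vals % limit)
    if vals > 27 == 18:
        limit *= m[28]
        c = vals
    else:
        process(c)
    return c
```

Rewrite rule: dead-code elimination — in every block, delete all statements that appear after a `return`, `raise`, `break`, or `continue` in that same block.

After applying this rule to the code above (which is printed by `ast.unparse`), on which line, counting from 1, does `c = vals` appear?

Transformed code:
def wrap(limit, c, vals, m):
    m = 25 // 28
    for length in c:
        process(m)
        if c > limit:
            continue
    limit *= 40 < 0
    if 36 != 36 >= 3:
        return 16
    log(38)
    vals = emit(vals % limit)
    if vals > 27 == 18:
        limit *= m[28]
        c = vals
    else:
        process(c)
    return c

14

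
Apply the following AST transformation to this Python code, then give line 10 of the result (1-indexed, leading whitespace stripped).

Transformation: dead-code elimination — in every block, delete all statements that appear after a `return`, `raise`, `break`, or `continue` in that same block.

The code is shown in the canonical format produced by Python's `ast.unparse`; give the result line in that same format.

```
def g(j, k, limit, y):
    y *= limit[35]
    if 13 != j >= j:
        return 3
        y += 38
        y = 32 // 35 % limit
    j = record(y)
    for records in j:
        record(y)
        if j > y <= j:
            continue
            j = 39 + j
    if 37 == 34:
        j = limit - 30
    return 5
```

Transformed code:
def g(j, k, limit, y):
    y *= limit[35]
    if 13 != j >= j:
        return 3
    j = record(y)
    for records in j:
        record(y)
        if j > y <= j:
            continue
    if 37 == 34:
        j = limit - 30
    return 5

if 37 == 34:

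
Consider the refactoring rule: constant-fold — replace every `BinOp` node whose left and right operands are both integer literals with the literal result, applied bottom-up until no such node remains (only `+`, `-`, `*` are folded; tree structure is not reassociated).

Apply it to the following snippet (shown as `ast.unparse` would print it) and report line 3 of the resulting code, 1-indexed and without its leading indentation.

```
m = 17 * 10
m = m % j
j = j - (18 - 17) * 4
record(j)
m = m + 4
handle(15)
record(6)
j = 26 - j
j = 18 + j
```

Transformed code:
m = 170
m = m % j
j = j - 4
record(j)
m = m + 4
handle(15)
record(6)
j = 26 - j
j = 18 + j

j = j - 4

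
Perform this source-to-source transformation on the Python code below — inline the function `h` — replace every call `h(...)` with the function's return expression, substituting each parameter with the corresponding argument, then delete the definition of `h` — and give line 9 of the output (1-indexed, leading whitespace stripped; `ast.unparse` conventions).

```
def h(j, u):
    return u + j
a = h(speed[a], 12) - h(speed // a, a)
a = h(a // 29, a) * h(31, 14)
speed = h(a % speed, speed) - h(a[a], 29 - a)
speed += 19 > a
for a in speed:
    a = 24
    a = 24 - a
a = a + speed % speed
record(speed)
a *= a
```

Transformed code:
a = 12 + speed[a] - (a + speed // a)
a = (a + a // 29) * (14 + 31)
speed = speed + a % speed - (29 - a + a[a])
speed += 19 > a
for a in speed:
    a = 24
    a = 24 - a
a = a + speed % speed
record(speed)
a *= a

record(speed)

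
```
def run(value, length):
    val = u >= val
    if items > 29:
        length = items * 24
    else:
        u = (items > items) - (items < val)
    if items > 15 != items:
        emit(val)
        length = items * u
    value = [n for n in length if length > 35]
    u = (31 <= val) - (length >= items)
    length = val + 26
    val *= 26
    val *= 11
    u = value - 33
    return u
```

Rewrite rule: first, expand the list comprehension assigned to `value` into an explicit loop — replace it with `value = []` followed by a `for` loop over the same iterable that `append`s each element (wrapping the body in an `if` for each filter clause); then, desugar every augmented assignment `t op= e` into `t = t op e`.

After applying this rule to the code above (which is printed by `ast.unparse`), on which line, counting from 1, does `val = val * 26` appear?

Transformed code:
def run(value, length):
    val = u >= val
    if items > 29:
        length = items * 24
    else:
        u = (items > items) - (items < val)
    if items > 15 != items:
        emit(val)
        length = items * u
    value = []
    for n in length:
        if length > 35:
            value.append(n)
    u = (31 <= val) - (length >= items)
    length = val + 26
    val = val * 26
    val = val * 11
    u = value - 33
    return u

16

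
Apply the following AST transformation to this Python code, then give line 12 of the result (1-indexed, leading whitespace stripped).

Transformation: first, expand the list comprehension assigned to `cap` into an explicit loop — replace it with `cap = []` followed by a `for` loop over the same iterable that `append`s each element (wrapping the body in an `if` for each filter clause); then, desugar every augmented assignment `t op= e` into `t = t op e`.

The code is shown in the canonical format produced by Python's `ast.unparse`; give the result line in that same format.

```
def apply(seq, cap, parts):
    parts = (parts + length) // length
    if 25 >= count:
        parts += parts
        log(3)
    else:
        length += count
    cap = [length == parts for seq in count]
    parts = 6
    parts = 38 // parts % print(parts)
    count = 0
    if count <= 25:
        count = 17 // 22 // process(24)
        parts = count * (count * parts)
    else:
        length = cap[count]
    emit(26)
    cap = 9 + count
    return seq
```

parts = 38 // parts % print(parts)

Transformed code:
def apply(seq, cap, parts):
    parts = (parts + length) // length
    if 25 >= count:
        parts = parts + parts
        log(3)
    else:
        length = length + count
    cap = []
    for seq in count:
        cap.append(length == parts)
    parts = 6
    parts = 38 // parts % print(parts)
    count = 0
    if count <= 25:
        count = 17 // 22 // process(24)
        parts = count * (count * parts)
    else:
        length = cap[count]
    emit(26)
    cap = 9 + count
    return seq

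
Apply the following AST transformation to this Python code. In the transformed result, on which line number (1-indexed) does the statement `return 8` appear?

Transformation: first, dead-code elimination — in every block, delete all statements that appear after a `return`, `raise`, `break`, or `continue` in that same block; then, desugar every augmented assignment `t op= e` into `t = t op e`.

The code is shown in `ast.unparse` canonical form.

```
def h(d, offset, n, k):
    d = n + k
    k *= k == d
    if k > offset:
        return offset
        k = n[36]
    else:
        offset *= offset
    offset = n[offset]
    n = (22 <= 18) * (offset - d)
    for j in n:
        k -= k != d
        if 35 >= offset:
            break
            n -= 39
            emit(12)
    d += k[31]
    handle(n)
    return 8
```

16

Transformed code:
def h(d, offset, n, k):
    d = n + k
    k = k * (k == d)
    if k > offset:
        return offset
    else:
        offset = offset * offset
    offset = n[offset]
    n = (22 <= 18) * (offset - d)
    for j in n:
        k = k - (k != d)
        if 35 >= offset:
            break
    d = d + k[31]
    handle(n)
    return 8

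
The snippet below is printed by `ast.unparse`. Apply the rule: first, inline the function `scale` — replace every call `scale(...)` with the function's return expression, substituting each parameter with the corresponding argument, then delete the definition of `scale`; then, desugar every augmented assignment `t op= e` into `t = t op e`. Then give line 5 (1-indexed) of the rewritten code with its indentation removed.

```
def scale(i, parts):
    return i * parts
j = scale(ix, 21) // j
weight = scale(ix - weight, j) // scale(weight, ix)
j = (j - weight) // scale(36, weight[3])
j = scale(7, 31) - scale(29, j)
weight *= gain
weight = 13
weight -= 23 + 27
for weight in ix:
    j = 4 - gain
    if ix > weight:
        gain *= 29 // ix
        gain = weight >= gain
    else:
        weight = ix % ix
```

weight = weight * gain

Transformed code:
j = ix * 21 // j
weight = (ix - weight) * j // (weight * ix)
j = (j - weight) // (36 * weight[3])
j = 7 * 31 - 29 * j
weight = weight * gain
weight = 13
weight = weight - (23 + 27)
for weight in ix:
    j = 4 - gain
    if ix > weight:
        gain = gain * (29 // ix)
        gain = weight >= gain
    else:
        weight = ix % ix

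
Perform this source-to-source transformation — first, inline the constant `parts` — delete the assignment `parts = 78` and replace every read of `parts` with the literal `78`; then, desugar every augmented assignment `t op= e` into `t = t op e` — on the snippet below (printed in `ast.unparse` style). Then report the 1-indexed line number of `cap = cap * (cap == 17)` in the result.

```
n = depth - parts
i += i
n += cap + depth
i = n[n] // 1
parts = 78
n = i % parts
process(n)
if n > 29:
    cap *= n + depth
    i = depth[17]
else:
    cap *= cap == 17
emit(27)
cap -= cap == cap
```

11

Transformed code:
n = depth - 78
i = i + i
n = n + (cap + depth)
i = n[n] // 1
n = i % 78
process(n)
if n > 29:
    cap = cap * (n + depth)
    i = depth[17]
else:
    cap = cap * (cap == 17)
emit(27)
cap = cap - (cap == cap)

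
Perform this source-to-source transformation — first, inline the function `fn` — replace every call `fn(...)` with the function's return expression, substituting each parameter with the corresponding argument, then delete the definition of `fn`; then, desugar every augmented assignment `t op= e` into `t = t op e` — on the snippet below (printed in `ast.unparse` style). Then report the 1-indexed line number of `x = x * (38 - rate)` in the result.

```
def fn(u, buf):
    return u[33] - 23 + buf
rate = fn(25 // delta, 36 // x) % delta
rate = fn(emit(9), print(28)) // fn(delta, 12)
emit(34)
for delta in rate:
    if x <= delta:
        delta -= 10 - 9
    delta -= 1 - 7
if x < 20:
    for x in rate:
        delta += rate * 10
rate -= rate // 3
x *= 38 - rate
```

12

Transformed code:
rate = ((25 // delta)[33] - 23 + 36 // x) % delta
rate = (emit(9)[33] - 23 + print(28)) // (delta[33] - 23 + 12)
emit(34)
for delta in rate:
    if x <= delta:
        delta = delta - (10 - 9)
    delta = delta - (1 - 7)
if x < 20:
    for x in rate:
        delta = delta + rate * 10
rate = rate - rate // 3
x = x * (38 - rate)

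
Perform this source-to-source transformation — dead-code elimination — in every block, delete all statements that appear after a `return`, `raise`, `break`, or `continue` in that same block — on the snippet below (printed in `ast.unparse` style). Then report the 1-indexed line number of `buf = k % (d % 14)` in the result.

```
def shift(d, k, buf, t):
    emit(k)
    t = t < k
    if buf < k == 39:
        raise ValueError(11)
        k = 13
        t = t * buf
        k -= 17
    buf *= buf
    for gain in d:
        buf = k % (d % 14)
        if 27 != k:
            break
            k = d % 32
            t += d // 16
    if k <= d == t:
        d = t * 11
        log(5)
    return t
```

8

Transformed code:
def shift(d, k, buf, t):
    emit(k)
    t = t < k
    if buf < k == 39:
        raise ValueError(11)
    buf *= buf
    for gain in d:
        buf = k % (d % 14)
        if 27 != k:
            break
    if k <= d == t:
        d = t * 11
        log(5)
    return t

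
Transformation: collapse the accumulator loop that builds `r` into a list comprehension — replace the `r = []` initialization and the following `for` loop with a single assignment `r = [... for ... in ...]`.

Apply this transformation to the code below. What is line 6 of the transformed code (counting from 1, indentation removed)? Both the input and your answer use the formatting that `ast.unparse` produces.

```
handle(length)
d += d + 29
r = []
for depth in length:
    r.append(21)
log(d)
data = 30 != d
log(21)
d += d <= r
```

log(21)

Transformed code:
handle(length)
d += d + 29
r = [21 for depth in length]
log(d)
data = 30 != d
log(21)
d += d <= r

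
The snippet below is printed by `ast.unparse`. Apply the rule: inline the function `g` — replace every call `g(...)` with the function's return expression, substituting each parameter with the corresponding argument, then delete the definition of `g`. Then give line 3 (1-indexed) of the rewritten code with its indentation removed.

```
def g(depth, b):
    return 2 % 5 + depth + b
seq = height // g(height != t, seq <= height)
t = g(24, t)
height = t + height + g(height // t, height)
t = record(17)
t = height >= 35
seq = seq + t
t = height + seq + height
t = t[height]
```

Transformed code:
seq = height // (2 % 5 + (height != t) + (seq <= height))
t = 2 % 5 + 24 + t
height = t + height + (2 % 5 + height // t + height)
t = record(17)
t = height >= 35
seq = seq + t
t = height + seq + height
t = t[height]

height = t + height + (2 % 5 + height // t + height)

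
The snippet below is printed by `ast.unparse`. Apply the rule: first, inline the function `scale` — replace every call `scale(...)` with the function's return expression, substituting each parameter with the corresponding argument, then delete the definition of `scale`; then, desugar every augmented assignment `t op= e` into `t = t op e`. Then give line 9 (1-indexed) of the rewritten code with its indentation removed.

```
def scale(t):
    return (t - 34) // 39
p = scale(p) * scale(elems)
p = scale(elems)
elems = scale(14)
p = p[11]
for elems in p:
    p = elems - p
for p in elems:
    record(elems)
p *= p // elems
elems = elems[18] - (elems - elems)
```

p = p * (p // elems)

Transformed code:
p = (p - 34) // 39 * ((elems - 34) // 39)
p = (elems - 34) // 39
elems = (14 - 34) // 39
p = p[11]
for elems in p:
    p = elems - p
for p in elems:
    record(elems)
p = p * (p // elems)
elems = elems[18] - (elems - elems)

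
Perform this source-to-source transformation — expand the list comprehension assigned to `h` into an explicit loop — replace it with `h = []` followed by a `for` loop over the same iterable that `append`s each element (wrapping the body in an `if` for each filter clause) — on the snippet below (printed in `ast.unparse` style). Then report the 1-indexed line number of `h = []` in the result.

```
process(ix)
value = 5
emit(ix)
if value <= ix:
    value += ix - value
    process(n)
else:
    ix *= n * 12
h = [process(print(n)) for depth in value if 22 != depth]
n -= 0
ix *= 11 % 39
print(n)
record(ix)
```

9

Transformed code:
process(ix)
value = 5
emit(ix)
if value <= ix:
    value += ix - value
    process(n)
else:
    ix *= n * 12
h = []
for depth in value:
    if 22 != depth:
        h.append(process(print(n)))
n -= 0
ix *= 11 % 39
print(n)
record(ix)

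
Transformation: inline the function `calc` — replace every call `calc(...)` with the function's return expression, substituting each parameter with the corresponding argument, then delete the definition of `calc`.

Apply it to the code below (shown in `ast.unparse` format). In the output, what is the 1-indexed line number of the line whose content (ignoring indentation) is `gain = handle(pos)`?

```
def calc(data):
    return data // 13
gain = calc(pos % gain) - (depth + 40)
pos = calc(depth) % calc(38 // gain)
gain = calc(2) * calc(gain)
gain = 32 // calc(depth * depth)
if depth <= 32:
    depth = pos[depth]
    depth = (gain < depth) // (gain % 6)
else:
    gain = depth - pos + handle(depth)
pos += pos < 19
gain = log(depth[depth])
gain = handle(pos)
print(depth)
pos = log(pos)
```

Transformed code:
gain = pos % gain // 13 - (depth + 40)
pos = depth // 13 % (38 // gain // 13)
gain = 2 // 13 * (gain // 13)
gain = 32 // (depth * depth // 13)
if depth <= 32:
    depth = pos[depth]
    depth = (gain < depth) // (gain % 6)
else:
    gain = depth - pos + handle(depth)
pos += pos < 19
gain = log(depth[depth])
gain = handle(pos)
print(depth)
pos = log(pos)

12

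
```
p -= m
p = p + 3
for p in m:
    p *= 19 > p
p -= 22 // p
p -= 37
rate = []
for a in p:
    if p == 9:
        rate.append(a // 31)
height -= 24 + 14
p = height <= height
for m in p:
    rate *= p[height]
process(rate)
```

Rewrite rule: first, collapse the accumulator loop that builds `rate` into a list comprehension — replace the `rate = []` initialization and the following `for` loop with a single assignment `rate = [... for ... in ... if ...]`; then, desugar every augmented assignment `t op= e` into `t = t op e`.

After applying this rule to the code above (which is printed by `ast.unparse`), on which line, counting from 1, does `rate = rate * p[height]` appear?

Transformed code:
p = p - m
p = p + 3
for p in m:
    p = p * (19 > p)
p = p - 22 // p
p = p - 37
rate = [a // 31 for a in p if p == 9]
height = height - (24 + 14)
p = height <= height
for m in p:
    rate = rate * p[height]
process(rate)

11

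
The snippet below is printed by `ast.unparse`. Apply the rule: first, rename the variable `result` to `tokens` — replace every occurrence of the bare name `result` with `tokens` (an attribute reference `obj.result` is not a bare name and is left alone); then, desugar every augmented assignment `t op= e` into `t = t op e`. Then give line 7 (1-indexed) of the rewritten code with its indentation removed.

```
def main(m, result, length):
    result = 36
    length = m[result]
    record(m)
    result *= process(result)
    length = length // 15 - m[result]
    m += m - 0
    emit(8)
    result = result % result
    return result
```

m = m + (m - 0)

Transformed code:
def main(m, tokens, length):
    tokens = 36
    length = m[tokens]
    record(m)
    tokens = tokens * process(tokens)
    length = length // 15 - m[tokens]
    m = m + (m - 0)
    emit(8)
    tokens = tokens % tokens
    return tokens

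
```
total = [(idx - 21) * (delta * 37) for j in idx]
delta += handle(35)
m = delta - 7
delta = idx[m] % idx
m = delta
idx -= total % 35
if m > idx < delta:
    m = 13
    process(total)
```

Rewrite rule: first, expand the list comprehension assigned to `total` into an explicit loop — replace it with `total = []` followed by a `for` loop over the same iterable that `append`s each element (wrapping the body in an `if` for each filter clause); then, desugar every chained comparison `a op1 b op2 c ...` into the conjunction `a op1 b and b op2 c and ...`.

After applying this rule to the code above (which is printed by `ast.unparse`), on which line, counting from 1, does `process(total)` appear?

11

Transformed code:
total = []
for j in idx:
    total.append((idx - 21) * (delta * 37))
delta += handle(35)
m = delta - 7
delta = idx[m] % idx
m = delta
idx -= total % 35
if m > idx and idx < delta:
    m = 13
    process(total)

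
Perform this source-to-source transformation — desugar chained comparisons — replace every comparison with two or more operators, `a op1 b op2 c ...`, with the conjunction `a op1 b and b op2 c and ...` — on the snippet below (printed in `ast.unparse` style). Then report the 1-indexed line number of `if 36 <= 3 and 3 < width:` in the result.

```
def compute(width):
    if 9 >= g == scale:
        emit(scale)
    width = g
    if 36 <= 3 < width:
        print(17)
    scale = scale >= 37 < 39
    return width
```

Transformed code:
def compute(width):
    if 9 >= g and g == scale:
        emit(scale)
    width = g
    if 36 <= 3 and 3 < width:
        print(17)
    scale = scale >= 37 and 37 < 39
    return width

5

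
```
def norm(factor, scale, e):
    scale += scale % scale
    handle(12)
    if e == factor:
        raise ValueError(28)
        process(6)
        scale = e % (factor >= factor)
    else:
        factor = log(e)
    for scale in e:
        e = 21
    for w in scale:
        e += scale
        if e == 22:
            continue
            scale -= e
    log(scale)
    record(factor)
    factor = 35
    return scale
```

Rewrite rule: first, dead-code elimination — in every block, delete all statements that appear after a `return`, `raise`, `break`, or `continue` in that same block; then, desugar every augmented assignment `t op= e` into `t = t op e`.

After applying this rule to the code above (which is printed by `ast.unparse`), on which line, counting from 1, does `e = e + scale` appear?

11

Transformed code:
def norm(factor, scale, e):
    scale = scale + scale % scale
    handle(12)
    if e == factor:
        raise ValueError(28)
    else:
        factor = log(e)
    for scale in e:
        e = 21
    for w in scale:
        e = e + scale
        if e == 22:
            continue
    log(scale)
    record(factor)
    factor = 35
    return scale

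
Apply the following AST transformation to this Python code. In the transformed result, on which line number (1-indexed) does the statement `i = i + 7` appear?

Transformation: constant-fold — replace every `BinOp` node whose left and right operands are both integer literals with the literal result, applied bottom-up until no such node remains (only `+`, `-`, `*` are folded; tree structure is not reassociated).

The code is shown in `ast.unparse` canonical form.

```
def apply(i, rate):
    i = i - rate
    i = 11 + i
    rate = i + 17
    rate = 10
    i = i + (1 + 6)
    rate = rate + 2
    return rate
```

Transformed code:
def apply(i, rate):
    i = i - rate
    i = 11 + i
    rate = i + 17
    rate = 10
    i = i + 7
    rate = rate + 2
    return rate

6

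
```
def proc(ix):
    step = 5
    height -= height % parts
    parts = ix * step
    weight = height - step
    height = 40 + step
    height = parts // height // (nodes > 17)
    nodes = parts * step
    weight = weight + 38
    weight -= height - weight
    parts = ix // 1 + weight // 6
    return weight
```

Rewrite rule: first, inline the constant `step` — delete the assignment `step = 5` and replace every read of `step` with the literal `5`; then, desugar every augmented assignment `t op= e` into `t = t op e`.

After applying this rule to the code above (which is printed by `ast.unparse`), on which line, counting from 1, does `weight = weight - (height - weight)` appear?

9

Transformed code:
def proc(ix):
    height = height - height % parts
    parts = ix * 5
    weight = height - 5
    height = 40 + 5
    height = parts // height // (nodes > 17)
    nodes = parts * 5
    weight = weight + 38
    weight = weight - (height - weight)
    parts = ix // 1 + weight // 6
    return weight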